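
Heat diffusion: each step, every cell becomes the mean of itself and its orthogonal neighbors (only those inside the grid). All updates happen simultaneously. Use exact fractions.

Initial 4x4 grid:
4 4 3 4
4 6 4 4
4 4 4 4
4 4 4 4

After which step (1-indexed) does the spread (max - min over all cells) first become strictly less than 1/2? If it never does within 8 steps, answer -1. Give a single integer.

Answer: 3

Derivation:
Step 1: max=9/2, min=11/3, spread=5/6
Step 2: max=87/20, min=137/36, spread=49/90
Step 3: max=341/80, min=2113/540, spread=151/432
  -> spread < 1/2 first at step 3
Step 4: max=3029/720, min=64039/16200, spread=8227/32400
Step 5: max=301709/72000, min=1942453/486000, spread=376331/1944000
Step 6: max=2701747/648000, min=29276477/7290000, spread=4472707/29160000
Step 7: max=269297341/64800000, min=1765025113/437400000, spread=42185551/349920000
Step 8: max=268550711/64800000, min=13273384021/3280500000, spread=2575965787/26244000000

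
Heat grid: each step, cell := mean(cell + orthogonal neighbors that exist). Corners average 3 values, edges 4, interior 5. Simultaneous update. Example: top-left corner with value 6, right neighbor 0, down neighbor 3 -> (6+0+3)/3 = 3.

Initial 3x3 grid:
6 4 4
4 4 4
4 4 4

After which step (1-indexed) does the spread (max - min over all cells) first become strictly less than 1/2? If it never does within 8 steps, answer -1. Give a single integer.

Answer: 3

Derivation:
Step 1: max=14/3, min=4, spread=2/3
Step 2: max=41/9, min=4, spread=5/9
Step 3: max=473/108, min=4, spread=41/108
  -> spread < 1/2 first at step 3
Step 4: max=28051/6480, min=731/180, spread=347/1296
Step 5: max=1662137/388800, min=7357/1800, spread=2921/15552
Step 6: max=99140539/23328000, min=889483/216000, spread=24611/186624
Step 7: max=5917442033/1399680000, min=20096741/4860000, spread=207329/2239488
Step 8: max=353953152451/83980800000, min=1075601599/259200000, spread=1746635/26873856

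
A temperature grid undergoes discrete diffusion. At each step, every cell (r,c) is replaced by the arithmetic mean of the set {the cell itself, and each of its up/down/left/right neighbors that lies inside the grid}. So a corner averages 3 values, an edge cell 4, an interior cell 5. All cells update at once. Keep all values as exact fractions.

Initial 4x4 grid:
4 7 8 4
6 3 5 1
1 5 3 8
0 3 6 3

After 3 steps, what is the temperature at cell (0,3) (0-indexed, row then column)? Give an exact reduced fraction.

Answer: 2023/432

Derivation:
Step 1: cell (0,3) = 13/3
Step 2: cell (0,3) = 89/18
Step 3: cell (0,3) = 2023/432
Full grid after step 3:
  667/135 17711/3600 18463/3600 2023/432
  14561/3600 1741/375 26813/6000 34091/7200
  12313/3600 21413/6000 13457/3000 31219/7200
  1183/432 25391/7200 28519/7200 4967/1080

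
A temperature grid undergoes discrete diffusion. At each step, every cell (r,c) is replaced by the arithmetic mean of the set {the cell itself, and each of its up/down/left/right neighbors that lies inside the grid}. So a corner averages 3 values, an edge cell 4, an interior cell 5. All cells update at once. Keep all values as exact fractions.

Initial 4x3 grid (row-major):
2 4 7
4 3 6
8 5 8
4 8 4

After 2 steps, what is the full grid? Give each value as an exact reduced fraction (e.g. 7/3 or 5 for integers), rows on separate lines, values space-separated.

Answer: 139/36 87/20 47/9
517/120 501/100 1309/240
677/120 541/100 1489/240
103/18 1499/240 53/9

Derivation:
After step 1:
  10/3 4 17/3
  17/4 22/5 6
  21/4 32/5 23/4
  20/3 21/4 20/3
After step 2:
  139/36 87/20 47/9
  517/120 501/100 1309/240
  677/120 541/100 1489/240
  103/18 1499/240 53/9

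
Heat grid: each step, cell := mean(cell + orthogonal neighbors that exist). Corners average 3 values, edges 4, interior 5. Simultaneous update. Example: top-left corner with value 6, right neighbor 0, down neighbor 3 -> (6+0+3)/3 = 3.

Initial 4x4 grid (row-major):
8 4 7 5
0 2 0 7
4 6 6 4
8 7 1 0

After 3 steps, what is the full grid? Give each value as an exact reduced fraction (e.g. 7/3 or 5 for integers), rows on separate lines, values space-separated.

After step 1:
  4 21/4 4 19/3
  7/2 12/5 22/5 4
  9/2 5 17/5 17/4
  19/3 11/2 7/2 5/3
After step 2:
  17/4 313/80 1199/240 43/9
  18/5 411/100 91/25 1139/240
  29/6 104/25 411/100 799/240
  49/9 61/12 211/60 113/36
After step 3:
  941/240 10361/2400 31187/7200 5227/1080
  2519/600 7769/2000 12961/3000 29687/7200
  8117/1800 6689/1500 22507/6000 27583/7200
  553/108 1024/225 1783/450 7189/2160

Answer: 941/240 10361/2400 31187/7200 5227/1080
2519/600 7769/2000 12961/3000 29687/7200
8117/1800 6689/1500 22507/6000 27583/7200
553/108 1024/225 1783/450 7189/2160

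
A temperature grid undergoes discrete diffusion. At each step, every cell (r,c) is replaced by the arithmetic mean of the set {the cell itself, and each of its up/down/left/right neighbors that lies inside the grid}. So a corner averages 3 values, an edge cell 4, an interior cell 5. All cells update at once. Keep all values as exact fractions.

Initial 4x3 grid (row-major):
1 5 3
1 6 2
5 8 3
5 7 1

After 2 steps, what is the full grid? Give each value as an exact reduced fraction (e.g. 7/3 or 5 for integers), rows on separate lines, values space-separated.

After step 1:
  7/3 15/4 10/3
  13/4 22/5 7/2
  19/4 29/5 7/2
  17/3 21/4 11/3
After step 2:
  28/9 829/240 127/36
  221/60 207/50 221/60
  73/15 237/50 247/60
  47/9 1223/240 149/36

Answer: 28/9 829/240 127/36
221/60 207/50 221/60
73/15 237/50 247/60
47/9 1223/240 149/36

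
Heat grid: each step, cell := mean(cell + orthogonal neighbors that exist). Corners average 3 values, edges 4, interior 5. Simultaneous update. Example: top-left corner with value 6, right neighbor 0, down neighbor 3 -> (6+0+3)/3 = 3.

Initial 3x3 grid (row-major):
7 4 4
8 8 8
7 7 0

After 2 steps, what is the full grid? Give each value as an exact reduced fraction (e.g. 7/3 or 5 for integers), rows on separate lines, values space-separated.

After step 1:
  19/3 23/4 16/3
  15/2 7 5
  22/3 11/2 5
After step 2:
  235/36 293/48 193/36
  169/24 123/20 67/12
  61/9 149/24 31/6

Answer: 235/36 293/48 193/36
169/24 123/20 67/12
61/9 149/24 31/6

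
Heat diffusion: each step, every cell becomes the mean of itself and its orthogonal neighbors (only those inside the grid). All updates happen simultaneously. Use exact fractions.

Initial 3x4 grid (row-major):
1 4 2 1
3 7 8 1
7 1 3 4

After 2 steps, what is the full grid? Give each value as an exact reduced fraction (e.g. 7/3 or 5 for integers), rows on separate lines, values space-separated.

Answer: 32/9 871/240 767/240 103/36
463/120 213/50 401/100 117/40
38/9 503/120 461/120 61/18

Derivation:
After step 1:
  8/3 7/2 15/4 4/3
  9/2 23/5 21/5 7/2
  11/3 9/2 4 8/3
After step 2:
  32/9 871/240 767/240 103/36
  463/120 213/50 401/100 117/40
  38/9 503/120 461/120 61/18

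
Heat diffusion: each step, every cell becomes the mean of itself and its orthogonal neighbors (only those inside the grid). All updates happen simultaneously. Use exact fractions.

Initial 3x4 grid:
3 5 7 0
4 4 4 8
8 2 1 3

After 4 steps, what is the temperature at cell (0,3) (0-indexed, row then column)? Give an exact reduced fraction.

Answer: 60383/14400

Derivation:
Step 1: cell (0,3) = 5
Step 2: cell (0,3) = 17/4
Step 3: cell (0,3) = 177/40
Step 4: cell (0,3) = 60383/14400
Full grid after step 4:
  188869/43200 305569/72000 34441/8000 60383/14400
  3646273/864000 1518467/360000 481189/120000 1182391/288000
  542807/129600 857707/216000 283469/72000 165149/43200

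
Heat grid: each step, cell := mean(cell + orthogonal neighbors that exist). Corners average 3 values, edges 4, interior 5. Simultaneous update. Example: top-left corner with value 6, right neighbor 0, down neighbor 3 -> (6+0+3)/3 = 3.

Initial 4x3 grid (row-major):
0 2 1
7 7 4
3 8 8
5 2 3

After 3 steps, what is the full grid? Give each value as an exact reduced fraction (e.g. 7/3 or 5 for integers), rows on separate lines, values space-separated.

Answer: 1351/360 26057/7200 8141/2160
5167/1200 27251/6000 31877/7200
2177/450 29251/6000 36257/7200
4933/1080 34687/7200 10421/2160

Derivation:
After step 1:
  3 5/2 7/3
  17/4 28/5 5
  23/4 28/5 23/4
  10/3 9/2 13/3
After step 2:
  13/4 403/120 59/18
  93/20 459/100 1121/240
  71/15 136/25 1241/240
  163/36 533/120 175/36
After step 3:
  1351/360 26057/7200 8141/2160
  5167/1200 27251/6000 31877/7200
  2177/450 29251/6000 36257/7200
  4933/1080 34687/7200 10421/2160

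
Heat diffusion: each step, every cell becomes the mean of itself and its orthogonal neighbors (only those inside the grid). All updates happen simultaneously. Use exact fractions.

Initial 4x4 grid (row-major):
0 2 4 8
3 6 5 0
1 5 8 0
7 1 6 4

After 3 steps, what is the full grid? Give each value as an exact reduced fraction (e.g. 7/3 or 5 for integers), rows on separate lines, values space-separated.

Answer: 6397/2160 4889/1440 9487/2400 59/15
2269/720 22687/6000 2009/500 9377/2400
4447/1200 499/125 25181/6000 27491/7200
691/180 1689/400 14893/3600 8423/2160

Derivation:
After step 1:
  5/3 3 19/4 4
  5/2 21/5 23/5 13/4
  4 21/5 24/5 3
  3 19/4 19/4 10/3
After step 2:
  43/18 817/240 327/80 4
  371/120 37/10 108/25 297/80
  137/40 439/100 427/100 863/240
  47/12 167/40 529/120 133/36
After step 3:
  6397/2160 4889/1440 9487/2400 59/15
  2269/720 22687/6000 2009/500 9377/2400
  4447/1200 499/125 25181/6000 27491/7200
  691/180 1689/400 14893/3600 8423/2160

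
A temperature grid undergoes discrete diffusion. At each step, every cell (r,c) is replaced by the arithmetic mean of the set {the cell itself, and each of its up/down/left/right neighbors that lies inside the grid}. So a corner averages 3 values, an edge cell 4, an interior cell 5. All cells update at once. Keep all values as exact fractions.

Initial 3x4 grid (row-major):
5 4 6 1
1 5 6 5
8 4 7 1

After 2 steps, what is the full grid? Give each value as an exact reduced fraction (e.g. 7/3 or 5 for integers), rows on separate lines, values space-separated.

Answer: 157/36 199/48 381/80 23/6
197/48 511/100 109/25 1043/240
181/36 113/24 619/120 145/36

Derivation:
After step 1:
  10/3 5 17/4 4
  19/4 4 29/5 13/4
  13/3 6 9/2 13/3
After step 2:
  157/36 199/48 381/80 23/6
  197/48 511/100 109/25 1043/240
  181/36 113/24 619/120 145/36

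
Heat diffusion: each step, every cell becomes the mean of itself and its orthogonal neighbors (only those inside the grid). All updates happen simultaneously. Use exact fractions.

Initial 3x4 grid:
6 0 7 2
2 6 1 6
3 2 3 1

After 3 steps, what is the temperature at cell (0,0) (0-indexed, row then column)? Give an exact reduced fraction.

Answer: 3521/1080

Derivation:
Step 1: cell (0,0) = 8/3
Step 2: cell (0,0) = 35/9
Step 3: cell (0,0) = 3521/1080
Full grid after step 3:
  3521/1080 26983/7200 2657/800 2737/720
  5589/1600 5963/2000 5381/1500 22373/7200
  3121/1080 23333/7200 19763/7200 6971/2160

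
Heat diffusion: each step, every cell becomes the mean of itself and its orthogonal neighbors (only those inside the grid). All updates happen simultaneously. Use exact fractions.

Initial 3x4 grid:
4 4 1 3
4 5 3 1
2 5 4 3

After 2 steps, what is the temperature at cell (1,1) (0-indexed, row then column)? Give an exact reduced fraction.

Answer: 73/20

Derivation:
Step 1: cell (1,1) = 21/5
Step 2: cell (1,1) = 73/20
Full grid after step 2:
  15/4 289/80 643/240 83/36
  937/240 73/20 16/5 289/120
  137/36 937/240 793/240 107/36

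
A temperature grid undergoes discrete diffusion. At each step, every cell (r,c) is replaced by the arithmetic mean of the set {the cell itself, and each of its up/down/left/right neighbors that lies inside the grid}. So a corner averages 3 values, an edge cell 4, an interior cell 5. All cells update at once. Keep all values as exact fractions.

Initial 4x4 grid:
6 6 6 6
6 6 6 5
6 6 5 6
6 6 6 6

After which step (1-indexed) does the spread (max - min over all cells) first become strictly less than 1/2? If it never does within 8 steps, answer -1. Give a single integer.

Step 1: max=6, min=11/2, spread=1/2
Step 2: max=6, min=1351/240, spread=89/240
  -> spread < 1/2 first at step 2
Step 3: max=6, min=13699/2400, spread=701/2400
Step 4: max=23851/4000, min=248231/43200, spread=46799/216000
Step 5: max=321329/54000, min=12463303/2160000, spread=389857/2160000
Step 6: max=320273/54000, min=1125440041/194400000, spread=27542759/194400000
Step 7: max=28769989/4860000, min=11274828799/1944000000, spread=77722267/648000000
Step 8: max=28718729029/4860000000, min=338917622899/58320000000, spread=5707125449/58320000000

Answer: 2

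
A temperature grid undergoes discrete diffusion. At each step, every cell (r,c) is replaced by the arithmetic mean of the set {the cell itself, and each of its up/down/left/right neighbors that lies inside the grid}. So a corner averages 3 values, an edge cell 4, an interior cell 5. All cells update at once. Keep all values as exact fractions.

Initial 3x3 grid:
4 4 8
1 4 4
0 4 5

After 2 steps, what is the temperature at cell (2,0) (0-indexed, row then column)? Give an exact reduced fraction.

Step 1: cell (2,0) = 5/3
Step 2: cell (2,0) = 43/18
Full grid after step 2:
  41/12 251/60 187/36
  619/240 383/100 1099/240
  43/18 253/80 77/18

Answer: 43/18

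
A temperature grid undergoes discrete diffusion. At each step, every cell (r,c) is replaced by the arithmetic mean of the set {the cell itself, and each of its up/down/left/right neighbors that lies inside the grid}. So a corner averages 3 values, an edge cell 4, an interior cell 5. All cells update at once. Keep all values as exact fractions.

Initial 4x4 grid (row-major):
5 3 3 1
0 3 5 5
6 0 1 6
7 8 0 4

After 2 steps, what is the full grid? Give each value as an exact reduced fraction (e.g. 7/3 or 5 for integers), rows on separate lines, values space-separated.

Answer: 29/9 341/120 129/40 41/12
697/240 81/25 61/20 293/80
347/80 76/25 333/100 839/240
14/3 22/5 191/60 127/36

Derivation:
After step 1:
  8/3 7/2 3 3
  7/2 11/5 17/5 17/4
  13/4 18/5 12/5 4
  7 15/4 13/4 10/3
After step 2:
  29/9 341/120 129/40 41/12
  697/240 81/25 61/20 293/80
  347/80 76/25 333/100 839/240
  14/3 22/5 191/60 127/36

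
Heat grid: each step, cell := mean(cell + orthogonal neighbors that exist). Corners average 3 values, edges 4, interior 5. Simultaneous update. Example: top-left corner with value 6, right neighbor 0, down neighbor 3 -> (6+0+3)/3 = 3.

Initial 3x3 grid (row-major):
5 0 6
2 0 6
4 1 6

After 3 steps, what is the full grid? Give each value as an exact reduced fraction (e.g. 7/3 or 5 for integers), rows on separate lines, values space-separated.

After step 1:
  7/3 11/4 4
  11/4 9/5 9/2
  7/3 11/4 13/3
After step 2:
  47/18 653/240 15/4
  553/240 291/100 439/120
  47/18 673/240 139/36
After step 3:
  2749/1080 43171/14400 2431/720
  37571/14400 5759/2000 25523/7200
  2779/1080 43871/14400 7433/2160

Answer: 2749/1080 43171/14400 2431/720
37571/14400 5759/2000 25523/7200
2779/1080 43871/14400 7433/2160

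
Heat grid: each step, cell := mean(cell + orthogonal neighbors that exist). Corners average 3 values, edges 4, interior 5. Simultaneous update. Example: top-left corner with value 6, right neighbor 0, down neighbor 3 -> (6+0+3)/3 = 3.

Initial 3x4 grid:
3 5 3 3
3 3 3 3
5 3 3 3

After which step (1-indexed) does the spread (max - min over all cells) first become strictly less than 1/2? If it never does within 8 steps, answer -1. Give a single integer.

Answer: 4

Derivation:
Step 1: max=11/3, min=3, spread=2/3
Step 2: max=427/120, min=3, spread=67/120
Step 3: max=3827/1080, min=73/24, spread=271/540
Step 4: max=226399/64800, min=3721/1200, spread=5093/12960
  -> spread < 1/2 first at step 4
Step 5: max=13475501/3888000, min=338611/108000, spread=257101/777600
Step 6: max=801493999/233280000, min=10267967/3240000, spread=497603/1866240
Step 7: max=47784437141/13996800000, min=103446113/32400000, spread=123828653/559872000
Step 8: max=2850565884319/839808000000, min=9370295413/2916000000, spread=1215366443/6718464000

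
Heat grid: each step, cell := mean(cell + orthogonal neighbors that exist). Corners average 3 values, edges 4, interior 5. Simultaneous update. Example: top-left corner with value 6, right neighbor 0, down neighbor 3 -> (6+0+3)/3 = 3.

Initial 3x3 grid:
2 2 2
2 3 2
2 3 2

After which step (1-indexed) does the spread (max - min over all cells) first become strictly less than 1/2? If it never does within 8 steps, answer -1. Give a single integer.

Step 1: max=5/2, min=2, spread=1/2
Step 2: max=287/120, min=173/80, spread=11/48
  -> spread < 1/2 first at step 2
Step 3: max=16999/7200, min=263/120, spread=1219/7200
Step 4: max=1004603/432000, min=212759/96000, spread=755/6912
Step 5: max=59945491/25920000, min=38640119/17280000, spread=6353/82944
Step 6: max=3575458127/1555200000, min=2327877293/1036800000, spread=53531/995328
Step 7: max=213864444319/93312000000, min=5193614173/2304000000, spread=450953/11943936
Step 8: max=12797789793443/5598720000000, min=8432926450837/3732480000000, spread=3799043/143327232

Answer: 2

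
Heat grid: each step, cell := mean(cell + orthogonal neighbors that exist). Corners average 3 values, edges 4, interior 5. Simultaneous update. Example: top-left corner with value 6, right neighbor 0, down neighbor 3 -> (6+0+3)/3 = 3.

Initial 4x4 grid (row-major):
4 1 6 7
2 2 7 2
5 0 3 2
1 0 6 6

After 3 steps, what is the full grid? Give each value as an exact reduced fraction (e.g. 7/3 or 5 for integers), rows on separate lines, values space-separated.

After step 1:
  7/3 13/4 21/4 5
  13/4 12/5 4 9/2
  2 2 18/5 13/4
  2 7/4 15/4 14/3
After step 2:
  53/18 397/120 35/8 59/12
  599/240 149/50 79/20 67/16
  37/16 47/20 83/25 961/240
  23/12 19/8 413/120 35/9
After step 3:
  6299/2160 12247/3600 331/80 647/144
  19319/7200 18101/6000 301/80 2047/480
  363/160 1067/400 20479/6000 27721/7200
  317/144 121/48 11723/3600 8161/2160

Answer: 6299/2160 12247/3600 331/80 647/144
19319/7200 18101/6000 301/80 2047/480
363/160 1067/400 20479/6000 27721/7200
317/144 121/48 11723/3600 8161/2160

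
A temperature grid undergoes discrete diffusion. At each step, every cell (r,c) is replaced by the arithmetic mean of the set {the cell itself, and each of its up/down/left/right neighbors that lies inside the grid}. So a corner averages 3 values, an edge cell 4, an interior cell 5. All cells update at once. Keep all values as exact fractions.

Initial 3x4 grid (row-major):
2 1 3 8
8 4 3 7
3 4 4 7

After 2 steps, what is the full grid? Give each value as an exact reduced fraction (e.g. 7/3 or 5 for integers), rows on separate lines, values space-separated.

Answer: 125/36 167/48 329/80 16/3
203/48 187/50 227/50 449/80
13/3 69/16 369/80 67/12

Derivation:
After step 1:
  11/3 5/2 15/4 6
  17/4 4 21/5 25/4
  5 15/4 9/2 6
After step 2:
  125/36 167/48 329/80 16/3
  203/48 187/50 227/50 449/80
  13/3 69/16 369/80 67/12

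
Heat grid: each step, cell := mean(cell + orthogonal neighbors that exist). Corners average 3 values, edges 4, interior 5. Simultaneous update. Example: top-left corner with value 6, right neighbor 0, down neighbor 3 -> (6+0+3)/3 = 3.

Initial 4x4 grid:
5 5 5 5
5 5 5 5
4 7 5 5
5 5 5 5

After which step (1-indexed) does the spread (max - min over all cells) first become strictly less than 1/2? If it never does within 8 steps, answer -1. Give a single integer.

Step 1: max=11/2, min=14/3, spread=5/6
Step 2: max=107/20, min=59/12, spread=13/30
  -> spread < 1/2 first at step 2
Step 3: max=749/144, min=5, spread=29/144
Step 4: max=18581/3600, min=27133/5400, spread=1477/10800
Step 5: max=3332857/648000, min=1513/300, spread=64777/648000
Step 6: max=166097159/32400000, min=683023/135000, spread=2171639/32400000
Step 7: max=119516833/23328000, min=1640749/324000, spread=276581/4665600
Step 8: max=26853491467/5248800000, min=2464398841/486000000, spread=1189919921/26244000000

Answer: 2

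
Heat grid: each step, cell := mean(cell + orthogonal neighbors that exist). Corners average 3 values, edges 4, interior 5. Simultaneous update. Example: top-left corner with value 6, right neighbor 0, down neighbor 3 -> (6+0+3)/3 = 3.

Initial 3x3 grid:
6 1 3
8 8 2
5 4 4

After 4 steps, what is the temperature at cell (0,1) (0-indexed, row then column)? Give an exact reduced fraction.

Step 1: cell (0,1) = 9/2
Step 2: cell (0,1) = 161/40
Step 3: cell (0,1) = 3619/800
Step 4: cell (0,1) = 71181/16000
Full grid after step 4:
  7987/1600 71181/16000 59333/14400
  4404649/864000 568121/120000 3582899/864000
  85459/16200 1375633/288000 286961/64800

Answer: 71181/16000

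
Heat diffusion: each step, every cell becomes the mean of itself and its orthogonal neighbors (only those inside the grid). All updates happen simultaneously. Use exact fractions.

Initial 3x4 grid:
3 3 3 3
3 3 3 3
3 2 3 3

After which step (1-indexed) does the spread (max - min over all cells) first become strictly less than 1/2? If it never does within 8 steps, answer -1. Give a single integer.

Step 1: max=3, min=8/3, spread=1/3
  -> spread < 1/2 first at step 1
Step 2: max=3, min=329/120, spread=31/120
Step 3: max=3, min=3029/1080, spread=211/1080
Step 4: max=5353/1800, min=307103/108000, spread=14077/108000
Step 5: max=320317/108000, min=2775593/972000, spread=5363/48600
Step 6: max=177131/60000, min=83739191/29160000, spread=93859/1166400
Step 7: max=286263533/97200000, min=5038525519/1749600000, spread=4568723/69984000
Step 8: max=8566381111/2916000000, min=303147564371/104976000000, spread=8387449/167961600

Answer: 1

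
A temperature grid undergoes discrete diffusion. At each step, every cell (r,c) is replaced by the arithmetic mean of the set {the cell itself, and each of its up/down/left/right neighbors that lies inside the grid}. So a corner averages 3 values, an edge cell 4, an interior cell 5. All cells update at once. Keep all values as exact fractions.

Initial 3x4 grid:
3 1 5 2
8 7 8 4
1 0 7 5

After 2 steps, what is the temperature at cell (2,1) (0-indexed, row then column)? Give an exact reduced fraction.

Answer: 331/80

Derivation:
Step 1: cell (2,1) = 15/4
Step 2: cell (2,1) = 331/80
Full grid after step 2:
  17/4 21/5 67/15 149/36
  331/80 47/10 99/20 399/80
  23/6 331/80 1217/240 181/36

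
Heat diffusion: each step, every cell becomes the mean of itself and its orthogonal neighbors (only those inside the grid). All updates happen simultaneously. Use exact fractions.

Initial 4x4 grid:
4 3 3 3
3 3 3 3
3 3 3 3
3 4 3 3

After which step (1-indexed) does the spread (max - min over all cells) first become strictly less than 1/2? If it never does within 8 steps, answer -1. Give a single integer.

Step 1: max=10/3, min=3, spread=1/3
  -> spread < 1/2 first at step 1
Step 2: max=59/18, min=3, spread=5/18
Step 3: max=6947/2160, min=3, spread=467/2160
Step 4: max=206057/64800, min=871/288, spread=5041/32400
Step 5: max=6174491/1944000, min=1899/625, spread=1339207/9720000
Step 6: max=184387769/58320000, min=19764023/6480000, spread=3255781/29160000
Step 7: max=5520657467/1749600000, min=119020817/38880000, spread=82360351/874800000
Step 8: max=165195489857/52488000000, min=1192935809/388800000, spread=2074577821/26244000000

Answer: 1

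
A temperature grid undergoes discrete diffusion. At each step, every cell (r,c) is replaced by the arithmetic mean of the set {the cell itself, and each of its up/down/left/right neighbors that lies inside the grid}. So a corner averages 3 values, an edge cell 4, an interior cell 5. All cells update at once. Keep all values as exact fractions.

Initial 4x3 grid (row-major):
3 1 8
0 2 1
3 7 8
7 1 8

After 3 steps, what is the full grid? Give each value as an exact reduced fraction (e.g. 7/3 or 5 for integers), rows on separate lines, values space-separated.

Answer: 5267/2160 21709/7200 7577/2160
20849/7200 10151/3000 29549/7200
27019/7200 25577/6000 35119/7200
2323/540 70783/14400 5681/1080

Derivation:
After step 1:
  4/3 7/2 10/3
  2 11/5 19/4
  17/4 21/5 6
  11/3 23/4 17/3
After step 2:
  41/18 311/120 139/36
  587/240 333/100 977/240
  847/240 112/25 1237/240
  41/9 1157/240 209/36
After step 3:
  5267/2160 21709/7200 7577/2160
  20849/7200 10151/3000 29549/7200
  27019/7200 25577/6000 35119/7200
  2323/540 70783/14400 5681/1080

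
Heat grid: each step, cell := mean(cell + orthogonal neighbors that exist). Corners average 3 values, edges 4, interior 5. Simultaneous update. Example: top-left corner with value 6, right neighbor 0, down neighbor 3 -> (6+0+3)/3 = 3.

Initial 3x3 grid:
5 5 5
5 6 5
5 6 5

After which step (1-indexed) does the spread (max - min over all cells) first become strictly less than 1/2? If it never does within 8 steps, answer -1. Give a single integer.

Answer: 2

Derivation:
Step 1: max=11/2, min=5, spread=1/2
Step 2: max=647/120, min=413/80, spread=11/48
  -> spread < 1/2 first at step 2
Step 3: max=38599/7200, min=623/120, spread=1219/7200
Step 4: max=2300603/432000, min=500759/96000, spread=755/6912
Step 5: max=137705491/25920000, min=90480119/17280000, spread=6353/82944
Step 6: max=8241058127/1555200000, min=5438277293/1036800000, spread=53531/995328
Step 7: max=493800444319/93312000000, min=12105614173/2304000000, spread=450953/11943936
Step 8: max=29593949793443/5598720000000, min=19630366450837/3732480000000, spread=3799043/143327232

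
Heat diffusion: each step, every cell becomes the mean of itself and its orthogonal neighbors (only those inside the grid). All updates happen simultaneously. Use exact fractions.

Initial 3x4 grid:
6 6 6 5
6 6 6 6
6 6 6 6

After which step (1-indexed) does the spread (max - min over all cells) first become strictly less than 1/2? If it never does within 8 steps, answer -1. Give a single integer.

Step 1: max=6, min=17/3, spread=1/3
  -> spread < 1/2 first at step 1
Step 2: max=6, min=103/18, spread=5/18
Step 3: max=6, min=1255/216, spread=41/216
Step 4: max=6, min=151303/25920, spread=4217/25920
Step 5: max=43121/7200, min=9122051/1555200, spread=38417/311040
Step 6: max=861403/144000, min=548671789/93312000, spread=1903471/18662400
Step 7: max=25804241/4320000, min=32991330911/5598720000, spread=18038617/223948800
Step 8: max=2319873241/388800000, min=1982271017149/335923200000, spread=883978523/13436928000

Answer: 1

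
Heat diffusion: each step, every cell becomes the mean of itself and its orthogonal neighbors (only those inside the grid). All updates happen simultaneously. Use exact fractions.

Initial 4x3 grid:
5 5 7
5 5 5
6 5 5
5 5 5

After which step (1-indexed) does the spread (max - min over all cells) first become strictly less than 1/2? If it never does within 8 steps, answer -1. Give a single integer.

Step 1: max=17/3, min=5, spread=2/3
Step 2: max=50/9, min=5, spread=5/9
Step 3: max=581/108, min=1837/360, spread=299/1080
  -> spread < 1/2 first at step 3
Step 4: max=346777/64800, min=55247/10800, spread=3059/12960
Step 5: max=20618333/3888000, min=16671859/3240000, spread=3060511/19440000
Step 6: max=1233555727/233280000, min=25078349/4860000, spread=1191799/9331200
Step 7: max=73757396693/13996800000, min=60292533079/11664000000, spread=7031784991/69984000000
Step 8: max=4417687154287/839808000000, min=3624256782011/699840000000, spread=342895079369/4199040000000

Answer: 3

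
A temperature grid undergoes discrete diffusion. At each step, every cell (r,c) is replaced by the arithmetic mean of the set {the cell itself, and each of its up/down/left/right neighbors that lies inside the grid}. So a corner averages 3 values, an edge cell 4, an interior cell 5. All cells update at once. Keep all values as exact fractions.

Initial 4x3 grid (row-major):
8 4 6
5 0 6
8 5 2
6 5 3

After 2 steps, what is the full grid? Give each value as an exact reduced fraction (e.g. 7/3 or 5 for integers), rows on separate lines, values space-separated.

Answer: 185/36 39/8 40/9
251/48 17/4 101/24
259/48 91/20 89/24
205/36 221/48 145/36

Derivation:
After step 1:
  17/3 9/2 16/3
  21/4 4 7/2
  6 4 4
  19/3 19/4 10/3
After step 2:
  185/36 39/8 40/9
  251/48 17/4 101/24
  259/48 91/20 89/24
  205/36 221/48 145/36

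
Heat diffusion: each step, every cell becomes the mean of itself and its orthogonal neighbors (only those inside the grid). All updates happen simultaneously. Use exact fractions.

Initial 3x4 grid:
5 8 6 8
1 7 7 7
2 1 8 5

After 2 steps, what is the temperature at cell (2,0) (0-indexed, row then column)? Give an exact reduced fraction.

Step 1: cell (2,0) = 4/3
Step 2: cell (2,0) = 115/36
Full grid after step 2:
  179/36 1393/240 111/16 7
  291/80 531/100 621/100 329/48
  115/36 953/240 281/48 56/9

Answer: 115/36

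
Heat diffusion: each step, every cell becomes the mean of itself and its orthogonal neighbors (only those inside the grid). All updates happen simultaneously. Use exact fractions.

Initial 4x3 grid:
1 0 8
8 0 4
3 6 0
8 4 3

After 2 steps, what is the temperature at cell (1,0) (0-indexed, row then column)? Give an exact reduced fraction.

Step 1: cell (1,0) = 3
Step 2: cell (1,0) = 317/80
Full grid after step 2:
  11/4 257/80 37/12
  317/80 289/100 277/80
  337/80 419/100 671/240
  11/2 911/240 65/18

Answer: 317/80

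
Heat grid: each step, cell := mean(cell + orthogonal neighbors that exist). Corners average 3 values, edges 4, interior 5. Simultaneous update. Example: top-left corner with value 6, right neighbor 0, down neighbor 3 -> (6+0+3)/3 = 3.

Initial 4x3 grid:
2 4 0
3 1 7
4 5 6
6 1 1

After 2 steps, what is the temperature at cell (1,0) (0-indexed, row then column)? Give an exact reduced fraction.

Answer: 7/2

Derivation:
Step 1: cell (1,0) = 5/2
Step 2: cell (1,0) = 7/2
Full grid after step 2:
  29/12 149/48 107/36
  7/2 303/100 191/48
  211/60 199/50 859/240
  137/36 779/240 32/9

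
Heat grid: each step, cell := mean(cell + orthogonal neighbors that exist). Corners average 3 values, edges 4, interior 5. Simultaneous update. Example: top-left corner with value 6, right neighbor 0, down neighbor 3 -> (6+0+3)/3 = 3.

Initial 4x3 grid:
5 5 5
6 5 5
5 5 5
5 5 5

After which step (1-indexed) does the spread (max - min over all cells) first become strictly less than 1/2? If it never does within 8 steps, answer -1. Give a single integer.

Answer: 1

Derivation:
Step 1: max=16/3, min=5, spread=1/3
  -> spread < 1/2 first at step 1
Step 2: max=631/120, min=5, spread=31/120
Step 3: max=5611/1080, min=5, spread=211/1080
Step 4: max=556897/108000, min=9047/1800, spread=14077/108000
Step 5: max=5000407/972000, min=543683/108000, spread=5363/48600
Step 6: max=149540809/29160000, min=302869/60000, spread=93859/1166400
Step 7: max=8958274481/1749600000, min=491336467/97200000, spread=4568723/69984000
Step 8: max=536660435629/104976000000, min=14761618889/2916000000, spread=8387449/167961600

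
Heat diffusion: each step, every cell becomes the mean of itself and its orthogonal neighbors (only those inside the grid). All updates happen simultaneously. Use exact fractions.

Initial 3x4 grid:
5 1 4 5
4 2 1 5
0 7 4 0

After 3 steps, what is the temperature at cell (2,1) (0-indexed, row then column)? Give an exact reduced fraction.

Step 1: cell (2,1) = 13/4
Step 2: cell (2,1) = 155/48
Step 3: cell (2,1) = 22687/7200
Full grid after step 3:
  665/216 22487/7200 22957/7200 3671/1080
  4991/1600 6167/2000 19081/6000 45539/14400
  347/108 22687/7200 7319/2400 283/90

Answer: 22687/7200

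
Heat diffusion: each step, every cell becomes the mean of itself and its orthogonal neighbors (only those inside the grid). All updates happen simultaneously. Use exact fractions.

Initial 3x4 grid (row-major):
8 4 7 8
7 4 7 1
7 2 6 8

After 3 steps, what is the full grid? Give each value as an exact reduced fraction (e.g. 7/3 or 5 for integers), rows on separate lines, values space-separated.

After step 1:
  19/3 23/4 13/2 16/3
  13/2 24/5 5 6
  16/3 19/4 23/4 5
After step 2:
  223/36 1403/240 271/48 107/18
  689/120 134/25 561/100 16/3
  199/36 619/120 41/8 67/12
After step 3:
  12803/2160 41483/7200 41483/7200 2437/432
  41083/7200 33259/6000 32489/6000 1264/225
  2957/540 9527/1800 6443/1200 385/72

Answer: 12803/2160 41483/7200 41483/7200 2437/432
41083/7200 33259/6000 32489/6000 1264/225
2957/540 9527/1800 6443/1200 385/72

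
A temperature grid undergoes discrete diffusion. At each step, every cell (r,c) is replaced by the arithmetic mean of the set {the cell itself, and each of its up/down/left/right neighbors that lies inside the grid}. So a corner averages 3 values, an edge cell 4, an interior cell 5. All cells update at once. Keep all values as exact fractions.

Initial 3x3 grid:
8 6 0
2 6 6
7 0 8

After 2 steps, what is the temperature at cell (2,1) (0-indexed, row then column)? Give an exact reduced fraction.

Answer: 203/48

Derivation:
Step 1: cell (2,1) = 21/4
Step 2: cell (2,1) = 203/48
Full grid after step 2:
  193/36 55/12 14/3
  217/48 5 53/12
  14/3 203/48 179/36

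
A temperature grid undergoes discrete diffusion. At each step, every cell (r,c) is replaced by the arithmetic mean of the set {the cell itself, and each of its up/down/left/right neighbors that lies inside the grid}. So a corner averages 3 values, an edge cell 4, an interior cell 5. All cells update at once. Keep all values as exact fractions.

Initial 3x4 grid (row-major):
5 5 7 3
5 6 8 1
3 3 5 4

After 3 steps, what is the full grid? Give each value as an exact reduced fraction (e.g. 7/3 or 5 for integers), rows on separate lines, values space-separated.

Answer: 3683/720 1567/300 18179/3600 4937/1080
69131/14400 14987/3000 9583/2000 2669/600
2431/540 33133/7200 32933/7200 9149/2160

Derivation:
After step 1:
  5 23/4 23/4 11/3
  19/4 27/5 27/5 4
  11/3 17/4 5 10/3
After step 2:
  31/6 219/40 617/120 161/36
  1129/240 511/100 511/100 41/10
  38/9 1099/240 1079/240 37/9
After step 3:
  3683/720 1567/300 18179/3600 4937/1080
  69131/14400 14987/3000 9583/2000 2669/600
  2431/540 33133/7200 32933/7200 9149/2160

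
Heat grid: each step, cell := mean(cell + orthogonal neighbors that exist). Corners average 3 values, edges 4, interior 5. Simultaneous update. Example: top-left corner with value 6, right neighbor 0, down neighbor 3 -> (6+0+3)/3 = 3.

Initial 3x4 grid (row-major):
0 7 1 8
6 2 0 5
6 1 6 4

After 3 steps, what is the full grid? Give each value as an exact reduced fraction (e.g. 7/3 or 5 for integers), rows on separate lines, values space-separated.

Answer: 1943/540 2447/720 2647/720 8623/2160
5147/1440 2089/600 4271/1200 11437/2880
1009/270 2537/720 869/240 2821/720

Derivation:
After step 1:
  13/3 5/2 4 14/3
  7/2 16/5 14/5 17/4
  13/3 15/4 11/4 5
After step 2:
  31/9 421/120 419/120 155/36
  461/120 63/20 17/5 1003/240
  139/36 421/120 143/40 4
After step 3:
  1943/540 2447/720 2647/720 8623/2160
  5147/1440 2089/600 4271/1200 11437/2880
  1009/270 2537/720 869/240 2821/720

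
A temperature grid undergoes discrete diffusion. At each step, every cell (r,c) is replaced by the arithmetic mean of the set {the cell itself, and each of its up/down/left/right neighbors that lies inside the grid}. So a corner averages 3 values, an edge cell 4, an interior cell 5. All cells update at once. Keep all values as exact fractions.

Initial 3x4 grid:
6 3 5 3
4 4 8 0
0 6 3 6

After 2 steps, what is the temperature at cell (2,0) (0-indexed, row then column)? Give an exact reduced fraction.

Step 1: cell (2,0) = 10/3
Step 2: cell (2,0) = 121/36
Full grid after step 2:
  37/9 223/48 191/48 35/9
  97/24 81/20 19/4 167/48
  121/36 13/3 4 13/3

Answer: 121/36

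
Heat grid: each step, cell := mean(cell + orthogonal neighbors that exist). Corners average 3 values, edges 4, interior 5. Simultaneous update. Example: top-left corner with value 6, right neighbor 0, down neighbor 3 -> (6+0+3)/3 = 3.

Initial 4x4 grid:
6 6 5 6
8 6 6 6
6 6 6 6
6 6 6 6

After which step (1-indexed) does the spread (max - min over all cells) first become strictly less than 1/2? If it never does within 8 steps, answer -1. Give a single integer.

Step 1: max=20/3, min=17/3, spread=1
Step 2: max=391/60, min=689/120, spread=31/40
Step 3: max=6827/1080, min=6269/1080, spread=31/60
Step 4: max=338497/54000, min=190511/32400, spread=7867/20250
  -> spread < 1/2 first at step 4
Step 5: max=6032639/972000, min=5738861/972000, spread=16321/54000
Step 6: max=300456541/48600000, min=173252237/29160000, spread=17554219/72900000
Step 7: max=8973409273/1458000000, min=5214834629/874800000, spread=423027337/2187000000
Step 8: max=268560025537/43740000000, min=156979219961/26244000000, spread=10391988403/65610000000

Answer: 4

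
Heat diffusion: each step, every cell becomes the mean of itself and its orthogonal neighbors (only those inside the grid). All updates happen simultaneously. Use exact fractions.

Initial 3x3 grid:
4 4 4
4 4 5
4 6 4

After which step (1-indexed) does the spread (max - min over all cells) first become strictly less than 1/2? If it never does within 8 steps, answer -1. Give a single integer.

Step 1: max=5, min=4, spread=1
Step 2: max=563/120, min=4, spread=83/120
Step 3: max=3317/720, min=3757/900, spread=173/400
  -> spread < 1/2 first at step 3
Step 4: max=194239/43200, min=7561/1800, spread=511/1728
Step 5: max=11597933/2592000, min=102401/24000, spread=4309/20736
Step 6: max=689463751/155520000, min=13891237/3240000, spread=36295/248832
Step 7: max=41209970597/9331200000, min=3354535831/777600000, spread=305773/2985984
Step 8: max=2462802670159/559872000000, min=33646575497/7776000000, spread=2575951/35831808

Answer: 3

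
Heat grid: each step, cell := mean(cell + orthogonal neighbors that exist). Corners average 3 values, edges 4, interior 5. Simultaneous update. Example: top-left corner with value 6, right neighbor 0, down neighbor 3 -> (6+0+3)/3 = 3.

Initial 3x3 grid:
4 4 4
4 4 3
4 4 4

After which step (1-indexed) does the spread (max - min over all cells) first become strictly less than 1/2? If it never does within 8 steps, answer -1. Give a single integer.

Step 1: max=4, min=11/3, spread=1/3
  -> spread < 1/2 first at step 1
Step 2: max=4, min=893/240, spread=67/240
Step 3: max=793/200, min=8203/2160, spread=1807/10800
Step 4: max=21239/5400, min=3298037/864000, spread=33401/288000
Step 5: max=2116609/540000, min=29874067/7776000, spread=3025513/38880000
Step 6: max=112444051/28800000, min=11976673133/3110400000, spread=53531/995328
Step 7: max=30312883949/7776000000, min=720463074151/186624000000, spread=450953/11943936
Step 8: max=3631471389481/933120000000, min=43280856439397/11197440000000, spread=3799043/143327232

Answer: 1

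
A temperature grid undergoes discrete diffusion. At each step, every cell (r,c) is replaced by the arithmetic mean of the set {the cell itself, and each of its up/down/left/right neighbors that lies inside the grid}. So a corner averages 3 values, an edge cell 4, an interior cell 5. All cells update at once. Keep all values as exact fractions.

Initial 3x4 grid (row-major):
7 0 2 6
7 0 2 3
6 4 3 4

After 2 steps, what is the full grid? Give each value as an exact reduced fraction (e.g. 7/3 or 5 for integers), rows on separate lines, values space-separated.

After step 1:
  14/3 9/4 5/2 11/3
  5 13/5 2 15/4
  17/3 13/4 13/4 10/3
After step 2:
  143/36 721/240 125/48 119/36
  269/60 151/50 141/50 51/16
  167/36 443/120 71/24 31/9

Answer: 143/36 721/240 125/48 119/36
269/60 151/50 141/50 51/16
167/36 443/120 71/24 31/9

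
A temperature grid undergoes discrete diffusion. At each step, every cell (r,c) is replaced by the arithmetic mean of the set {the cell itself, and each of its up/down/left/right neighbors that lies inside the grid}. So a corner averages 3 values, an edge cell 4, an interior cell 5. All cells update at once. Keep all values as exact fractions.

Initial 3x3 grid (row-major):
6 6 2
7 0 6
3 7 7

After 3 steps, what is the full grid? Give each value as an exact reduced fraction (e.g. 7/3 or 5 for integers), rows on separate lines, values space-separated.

After step 1:
  19/3 7/2 14/3
  4 26/5 15/4
  17/3 17/4 20/3
After step 2:
  83/18 197/40 143/36
  53/10 207/50 1217/240
  167/36 1307/240 44/9
After step 3:
  5341/1080 10589/2400 10057/2160
  1869/400 14929/3000 65059/14400
  11077/2160 68809/14400 2773/540

Answer: 5341/1080 10589/2400 10057/2160
1869/400 14929/3000 65059/14400
11077/2160 68809/14400 2773/540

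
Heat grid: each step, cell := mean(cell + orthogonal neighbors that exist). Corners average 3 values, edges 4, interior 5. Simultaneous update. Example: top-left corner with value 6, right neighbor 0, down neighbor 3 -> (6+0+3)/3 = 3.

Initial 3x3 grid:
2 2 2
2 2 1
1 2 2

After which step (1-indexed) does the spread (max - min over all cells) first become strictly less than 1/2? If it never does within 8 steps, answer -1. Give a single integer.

Step 1: max=2, min=5/3, spread=1/3
  -> spread < 1/2 first at step 1
Step 2: max=23/12, min=413/240, spread=47/240
Step 3: max=149/80, min=1859/1080, spread=61/432
Step 4: max=79567/43200, min=112963/64800, spread=511/5184
Step 5: max=4724149/2592000, min=6816911/3888000, spread=4309/62208
Step 6: max=93981901/51840000, min=411576367/233280000, spread=36295/746496
Step 7: max=16841550941/9331200000, min=24784556099/13996800000, spread=305773/8957952
Step 8: max=1007762070527/559872000000, min=1491518488603/839808000000, spread=2575951/107495424

Answer: 1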